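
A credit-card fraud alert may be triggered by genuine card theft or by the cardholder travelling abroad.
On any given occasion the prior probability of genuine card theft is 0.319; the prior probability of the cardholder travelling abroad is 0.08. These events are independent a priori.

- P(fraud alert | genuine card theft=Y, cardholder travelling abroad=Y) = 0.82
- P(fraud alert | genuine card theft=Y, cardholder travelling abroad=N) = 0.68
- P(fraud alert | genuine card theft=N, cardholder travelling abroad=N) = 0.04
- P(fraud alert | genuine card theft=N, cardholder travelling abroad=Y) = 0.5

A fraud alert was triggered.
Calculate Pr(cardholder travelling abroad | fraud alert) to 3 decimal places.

Pr(cardholder travelling abroad | fraud alert) ≈ 0.177

P(fraud alert) = 0.04·0.681·0.92 + 0.5·0.681·0.08 + 0.68·0.319·0.92 + 0.82·0.319·0.08 = 0.025061 + 0.027240 + 0.199566 + 0.020926 = 0.272793
The cardholder travelling abroad-present share is 0.027240 + 0.020926 = 0.048166.
So P(cardholder travelling abroad | fraud alert) = 0.048166/0.272793 ≈ 0.177.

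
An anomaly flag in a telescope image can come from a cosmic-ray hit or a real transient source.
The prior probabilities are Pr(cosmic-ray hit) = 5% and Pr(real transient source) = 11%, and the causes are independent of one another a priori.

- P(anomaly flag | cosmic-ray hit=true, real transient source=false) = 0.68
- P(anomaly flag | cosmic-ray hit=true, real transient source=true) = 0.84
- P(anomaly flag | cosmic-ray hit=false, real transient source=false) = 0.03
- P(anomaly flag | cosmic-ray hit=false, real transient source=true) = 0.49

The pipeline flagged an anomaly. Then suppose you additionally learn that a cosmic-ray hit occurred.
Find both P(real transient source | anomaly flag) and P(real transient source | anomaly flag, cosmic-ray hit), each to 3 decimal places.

P(real transient source | anomaly flag) ≈ 0.501; P(real transient source | anomaly flag, cosmic-ray hit) ≈ 0.132

P(anomaly flag) = 0.03*0.95*0.89 + 0.49*0.95*0.11 + 0.68*0.05*0.89 + 0.84*0.05*0.11 = 0.025365 + 0.051205 + 0.030260 + 0.004620 = 0.111450
Of this, 0.055825 comes from 0.051205 + 0.004620 (the real transient source=true cases).
P(real transient source | anomaly flag) = 0.055825 / 0.111450 ≈ 0.501

With the extra evidence:
Enumerate both values of real transient source and weight by the priors:
  P(anomaly flag | cosmic-ray hit) = 0.68·0.89 + 0.84·0.11
        = 0.605200 + 0.092400 = 0.697600
Configurations with real transient source contribute 0.092400, so
  P(real transient source | anomaly flag, cosmic-ray hit) = 0.092400 / 0.697600 ≈ 0.132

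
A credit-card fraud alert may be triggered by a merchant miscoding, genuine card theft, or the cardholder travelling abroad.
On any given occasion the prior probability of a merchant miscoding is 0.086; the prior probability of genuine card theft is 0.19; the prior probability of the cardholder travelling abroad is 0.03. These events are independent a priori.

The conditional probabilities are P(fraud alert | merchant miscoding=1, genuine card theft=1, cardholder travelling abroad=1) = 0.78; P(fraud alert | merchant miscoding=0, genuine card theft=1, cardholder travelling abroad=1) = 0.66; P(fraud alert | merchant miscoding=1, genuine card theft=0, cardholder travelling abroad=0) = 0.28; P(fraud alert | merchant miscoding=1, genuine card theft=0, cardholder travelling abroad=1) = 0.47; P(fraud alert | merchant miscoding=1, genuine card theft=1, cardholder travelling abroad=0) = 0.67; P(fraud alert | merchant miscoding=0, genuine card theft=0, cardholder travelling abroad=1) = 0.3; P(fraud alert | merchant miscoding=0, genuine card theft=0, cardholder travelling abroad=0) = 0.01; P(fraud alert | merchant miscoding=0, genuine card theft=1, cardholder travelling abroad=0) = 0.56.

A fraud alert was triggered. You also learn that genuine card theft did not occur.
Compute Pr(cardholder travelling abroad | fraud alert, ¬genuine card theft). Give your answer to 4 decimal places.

Pr(cardholder travelling abroad | fraud alert, ¬genuine card theft) ≈ 0.2266

Enumerate the 4 (merchant miscoding, cardholder travelling abroad) configurations and weight by the priors:
  P(fraud alert | ¬genuine card theft) = 0.01×0.914×0.97 + 0.3×0.914×0.03 + 0.28×0.086×0.97 + 0.47×0.086×0.03
        = 0.008866 + 0.008226 + 0.023358 + 0.001213 = 0.041663
Keeping only the cardholder travelling abroad-present terms gives 0.009439, so
  P(cardholder travelling abroad | fraud alert, ¬genuine card theft) = 0.009439 / 0.041663 ≈ 0.2266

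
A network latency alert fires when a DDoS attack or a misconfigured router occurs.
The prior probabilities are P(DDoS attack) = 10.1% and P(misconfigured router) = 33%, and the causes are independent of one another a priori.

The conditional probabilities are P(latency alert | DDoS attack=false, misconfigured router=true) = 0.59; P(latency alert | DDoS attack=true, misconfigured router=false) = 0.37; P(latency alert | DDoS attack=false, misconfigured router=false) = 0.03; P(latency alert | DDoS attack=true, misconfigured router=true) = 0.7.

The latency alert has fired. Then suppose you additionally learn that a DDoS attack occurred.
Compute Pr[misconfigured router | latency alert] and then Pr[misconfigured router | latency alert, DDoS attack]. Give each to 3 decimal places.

P(latency alert) = 0.03·0.899·0.67 + 0.59·0.899·0.33 + 0.37·0.101·0.67 + 0.7·0.101·0.33 = 0.018070 + 0.175035 + 0.025038 + 0.023331 = 0.241474
Restricting to configurations with misconfigured router present: 0.175035 + 0.023331 = 0.198366.
So P(misconfigured router | latency alert) = 0.198366/0.241474 ≈ 0.821.

Now also conditioning on DDoS attack=true:
Sum P(latency alert|·) weighted by the priors over both values of misconfigured router:
  P(latency alert | DDoS attack) = 0.37·0.67 + 0.7·0.33
        = 0.247900 + 0.231000 = 0.478900
Keeping only the misconfigured router-present terms gives 0.231000, so
  P(misconfigured router | latency alert, DDoS attack) = 0.231000 / 0.478900 ≈ 0.482
The drop from 0.821 to 0.482 is the explaining-away (discounting) effect.

Pr[misconfigured router | latency alert] ≈ 0.821; Pr[misconfigured router | latency alert, DDoS attack] ≈ 0.482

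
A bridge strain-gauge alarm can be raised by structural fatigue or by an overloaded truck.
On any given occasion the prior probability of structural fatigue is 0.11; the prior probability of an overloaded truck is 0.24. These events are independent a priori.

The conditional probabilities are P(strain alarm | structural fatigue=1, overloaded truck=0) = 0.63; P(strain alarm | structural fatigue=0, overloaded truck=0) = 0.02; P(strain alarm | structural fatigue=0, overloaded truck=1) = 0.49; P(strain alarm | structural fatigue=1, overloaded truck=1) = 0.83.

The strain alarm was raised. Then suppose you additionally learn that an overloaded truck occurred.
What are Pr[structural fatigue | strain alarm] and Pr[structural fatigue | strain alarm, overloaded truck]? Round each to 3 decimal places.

P(strain alarm) = 0.02×0.89×0.76 + 0.49×0.89×0.24 + 0.63×0.11×0.76 + 0.83×0.11×0.24 = 0.013528 + 0.104664 + 0.052668 + 0.021912 = 0.192772
Restricting to configurations with structural fatigue present: 0.052668 + 0.021912 = 0.074580.
P(structural fatigue | strain alarm) = 0.074580 / 0.192772 ≈ 0.387

With the extra evidence:
P(strain alarm | overloaded truck) = 0.49·0.89 + 0.83·0.11 = 0.436100 + 0.091300 = 0.527400
Restricting to configurations with structural fatigue present: 0.83·0.11 = 0.091300.
P(structural fatigue | strain alarm, overloaded truck) = 0.091300 / 0.527400 ≈ 0.173

Pr[structural fatigue | strain alarm] ≈ 0.387; Pr[structural fatigue | strain alarm, overloaded truck] ≈ 0.173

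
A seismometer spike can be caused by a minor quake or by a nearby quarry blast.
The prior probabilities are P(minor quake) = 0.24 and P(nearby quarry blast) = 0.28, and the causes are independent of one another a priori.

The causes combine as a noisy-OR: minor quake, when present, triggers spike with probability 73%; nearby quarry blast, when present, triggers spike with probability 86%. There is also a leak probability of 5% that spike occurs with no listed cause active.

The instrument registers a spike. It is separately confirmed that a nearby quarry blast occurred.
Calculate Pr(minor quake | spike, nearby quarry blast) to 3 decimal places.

Under noisy-OR, P(spike | causes) = 1 − (1−0.05)·∏(1−qᵢ) over the active causes.
Numerator (weight on configurations with minor quake): 0.96409*0.24 = 0.231382
The normalizing constant is 0.867*0.76 + 0.96409*0.24 = 0.890302
Posterior = 0.231382 / 0.890302 ≈ 0.260

Pr(minor quake | spike, nearby quarry blast) ≈ 0.260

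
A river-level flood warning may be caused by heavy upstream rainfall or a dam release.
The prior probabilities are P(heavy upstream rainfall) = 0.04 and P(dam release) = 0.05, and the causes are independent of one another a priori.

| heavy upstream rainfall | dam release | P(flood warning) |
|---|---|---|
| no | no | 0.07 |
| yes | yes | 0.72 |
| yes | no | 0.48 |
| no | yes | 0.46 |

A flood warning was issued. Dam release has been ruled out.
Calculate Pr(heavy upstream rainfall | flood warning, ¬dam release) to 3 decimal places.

Pr(heavy upstream rainfall | flood warning, ¬dam release) ≈ 0.222

Weight on heavy upstream rainfall=true, given the evidence: 0.48×0.04 = 0.019200
The normalizing constant is 0.07×0.96 + 0.48×0.04 = 0.086400
P(heavy upstream rainfall | flood warning, ¬dam release) = 0.019200/0.086400 ≈ 0.222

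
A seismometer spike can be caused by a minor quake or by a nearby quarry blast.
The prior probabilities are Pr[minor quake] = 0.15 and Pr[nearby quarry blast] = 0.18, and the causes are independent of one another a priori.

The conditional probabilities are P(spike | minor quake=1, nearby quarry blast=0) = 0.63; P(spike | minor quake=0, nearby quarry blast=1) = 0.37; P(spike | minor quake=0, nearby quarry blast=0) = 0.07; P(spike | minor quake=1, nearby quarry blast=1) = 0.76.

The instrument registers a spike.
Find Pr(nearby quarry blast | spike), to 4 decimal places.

For the numerator, keep only nearby quarry blast=true terms: 0.056610 + 0.020520 = 0.077130
Denominator P(spike): 0.07·0.85·0.82 + 0.37·0.85·0.18 + 0.63·0.15·0.82 + 0.76·0.15·0.18 = 0.203410
Posterior = 0.077130 / 0.203410 ≈ 0.3792

Pr(nearby quarry blast | spike) ≈ 0.3792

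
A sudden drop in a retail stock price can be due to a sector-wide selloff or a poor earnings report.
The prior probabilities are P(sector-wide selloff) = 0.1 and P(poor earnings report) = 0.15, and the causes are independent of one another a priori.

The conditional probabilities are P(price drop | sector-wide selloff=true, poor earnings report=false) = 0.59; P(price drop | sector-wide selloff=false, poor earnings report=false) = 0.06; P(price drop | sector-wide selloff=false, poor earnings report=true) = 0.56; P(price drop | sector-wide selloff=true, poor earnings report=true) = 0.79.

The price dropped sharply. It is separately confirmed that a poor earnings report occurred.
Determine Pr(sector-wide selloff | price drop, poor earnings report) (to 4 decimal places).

Pr(sector-wide selloff | price drop, poor earnings report) ≈ 0.1355

P(price drop | poor earnings report) = 0.56·0.9 + 0.79·0.1 = 0.504000 + 0.079000 = 0.583000
Restricting to configurations with sector-wide selloff present: 0.79·0.1 = 0.079000.
So P(sector-wide selloff | price drop, poor earnings report) = 0.079000/0.583000 ≈ 0.1355.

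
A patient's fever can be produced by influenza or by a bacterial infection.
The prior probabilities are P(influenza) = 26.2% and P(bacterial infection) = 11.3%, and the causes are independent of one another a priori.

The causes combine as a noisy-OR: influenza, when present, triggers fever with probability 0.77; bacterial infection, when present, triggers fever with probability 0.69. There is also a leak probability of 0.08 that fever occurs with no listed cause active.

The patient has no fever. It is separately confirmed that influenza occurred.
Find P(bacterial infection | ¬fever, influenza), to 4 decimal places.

P(bacterial infection | ¬fever, influenza) ≈ 0.0380

Under noisy-OR, P(fever | causes) = 1 − (1−0.08)·∏(1−qᵢ) over the active causes.
Sum P(¬fever|·) weighted by the priors over both values of bacterial infection:
  P(¬fever | influenza) = 0.2116×0.887 + 0.065596×0.113
        = 0.187689 + 0.007412 = 0.195101
Keeping only the bacterial infection-present terms gives 0.007412, so
  P(bacterial infection | ¬fever, influenza) = 0.007412 / 0.195101 ≈ 0.0380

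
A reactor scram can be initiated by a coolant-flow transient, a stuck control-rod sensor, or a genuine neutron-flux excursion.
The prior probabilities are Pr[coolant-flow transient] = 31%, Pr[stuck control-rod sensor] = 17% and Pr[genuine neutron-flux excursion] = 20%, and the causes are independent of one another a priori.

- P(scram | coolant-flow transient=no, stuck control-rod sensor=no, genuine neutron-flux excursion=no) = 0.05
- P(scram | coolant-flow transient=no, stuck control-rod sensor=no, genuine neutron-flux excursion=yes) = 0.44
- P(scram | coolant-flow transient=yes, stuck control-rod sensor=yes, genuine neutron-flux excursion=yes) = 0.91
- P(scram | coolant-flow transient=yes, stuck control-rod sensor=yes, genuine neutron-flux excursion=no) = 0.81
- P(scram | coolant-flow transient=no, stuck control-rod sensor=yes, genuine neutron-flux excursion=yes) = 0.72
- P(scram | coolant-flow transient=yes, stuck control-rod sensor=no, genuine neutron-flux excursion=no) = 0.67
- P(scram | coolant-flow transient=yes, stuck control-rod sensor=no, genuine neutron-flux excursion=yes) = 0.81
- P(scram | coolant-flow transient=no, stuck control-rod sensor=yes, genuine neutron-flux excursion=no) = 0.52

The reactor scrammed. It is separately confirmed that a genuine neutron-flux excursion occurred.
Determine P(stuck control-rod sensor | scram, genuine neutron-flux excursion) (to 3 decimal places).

P(stuck control-rod sensor | scram, genuine neutron-flux excursion) ≈ 0.223

P(scram | genuine neutron-flux excursion) = 0.44·0.69·0.83 + 0.72·0.69·0.17 + 0.81·0.31·0.83 + 0.91·0.31·0.17 = 0.251988 + 0.084456 + 0.208413 + 0.047957 = 0.592814
Restricting to configurations with stuck control-rod sensor present: 0.084456 + 0.047957 = 0.132413.
Hence the posterior is 0.132413/0.592814 ≈ 0.223.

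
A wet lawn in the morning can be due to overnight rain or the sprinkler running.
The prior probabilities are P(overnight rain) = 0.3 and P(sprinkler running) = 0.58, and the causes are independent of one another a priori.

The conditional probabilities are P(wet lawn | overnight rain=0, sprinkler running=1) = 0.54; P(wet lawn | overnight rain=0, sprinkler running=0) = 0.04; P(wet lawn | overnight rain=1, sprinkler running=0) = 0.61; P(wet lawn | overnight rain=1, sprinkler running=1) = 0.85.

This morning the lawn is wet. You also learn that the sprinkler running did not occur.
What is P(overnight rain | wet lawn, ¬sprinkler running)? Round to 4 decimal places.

For the numerator, keep only overnight rain=true terms: 0.61*0.3 = 0.183000
Normalizer over all consistent configurations: 0.04*0.7 + 0.61*0.3 = 0.211000
P(overnight rain | wet lawn, ¬sprinkler running) = 0.183000/0.211000 ≈ 0.8673

P(overnight rain | wet lawn, ¬sprinkler running) ≈ 0.8673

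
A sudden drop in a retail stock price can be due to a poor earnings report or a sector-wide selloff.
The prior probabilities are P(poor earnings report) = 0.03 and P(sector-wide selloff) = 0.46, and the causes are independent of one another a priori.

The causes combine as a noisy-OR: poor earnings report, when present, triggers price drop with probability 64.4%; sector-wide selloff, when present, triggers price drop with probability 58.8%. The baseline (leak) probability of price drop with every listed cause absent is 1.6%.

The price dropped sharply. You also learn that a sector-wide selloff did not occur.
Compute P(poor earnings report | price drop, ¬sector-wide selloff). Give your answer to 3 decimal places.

P(poor earnings report | price drop, ¬sector-wide selloff) ≈ 0.557

Under noisy-OR, P(price drop | causes) = 1 − (1−0.016)·∏(1−qᵢ) over the active causes.
Numerator (weight on configurations with poor earnings report): 0.649696×0.03 = 0.019491
The normalizing constant is 0.016×0.97 + 0.649696×0.03 = 0.035011
P(poor earnings report | price drop, ¬sector-wide selloff) = 0.019491/0.035011 ≈ 0.557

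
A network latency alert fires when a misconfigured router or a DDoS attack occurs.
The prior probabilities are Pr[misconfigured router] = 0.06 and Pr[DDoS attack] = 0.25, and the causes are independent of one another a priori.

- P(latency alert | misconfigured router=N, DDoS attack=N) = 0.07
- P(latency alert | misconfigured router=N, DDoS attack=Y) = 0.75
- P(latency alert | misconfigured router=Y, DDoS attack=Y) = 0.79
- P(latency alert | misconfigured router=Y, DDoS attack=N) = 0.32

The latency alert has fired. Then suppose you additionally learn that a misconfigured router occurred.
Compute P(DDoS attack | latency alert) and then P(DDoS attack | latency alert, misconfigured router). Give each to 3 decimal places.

Numerator (weight on configurations with DDoS attack): 0.176250 + 0.011850 = 0.188100
Normalizer over all consistent configurations: 0.07·0.94·0.75 + 0.75·0.94·0.25 + 0.32·0.06·0.75 + 0.79·0.06·0.25 = 0.251850
P(DDoS attack | latency alert) = 0.188100/0.251850 ≈ 0.747

With the extra evidence:
Numerator (weight on configurations with DDoS attack): 0.79×0.25 = 0.197500
Denominator P(latency alert | misconfigured router): 0.32×0.75 + 0.79×0.25 = 0.437500
P(DDoS attack | latency alert, misconfigured router) = 0.197500/0.437500 ≈ 0.451
This is intercausal reasoning (explaining away): once misconfigured router accounts for the latency alert, DDoS attack becomes less likely.

P(DDoS attack | latency alert) ≈ 0.747; P(DDoS attack | latency alert, misconfigured router) ≈ 0.451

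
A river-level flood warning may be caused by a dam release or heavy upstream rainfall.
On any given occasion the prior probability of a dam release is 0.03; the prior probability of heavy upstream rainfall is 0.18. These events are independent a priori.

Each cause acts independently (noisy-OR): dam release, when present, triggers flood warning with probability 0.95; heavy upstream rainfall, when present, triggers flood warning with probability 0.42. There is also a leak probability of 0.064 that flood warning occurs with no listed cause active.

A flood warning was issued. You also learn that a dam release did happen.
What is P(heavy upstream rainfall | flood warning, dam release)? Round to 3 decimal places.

Under noisy-OR, P(flood warning | causes) = 1 − (1−0.064)·∏(1−qᵢ) over the active causes.
Sum P(flood warning|·) weighted by the priors over both values of heavy upstream rainfall:
  P(flood warning | dam release) = 0.9532*0.82 + 0.972856*0.18
        = 0.781624 + 0.175114 = 0.956738
Configurations with heavy upstream rainfall contribute 0.175114, so
  P(heavy upstream rainfall | flood warning, dam release) = 0.175114 / 0.956738 ≈ 0.183

P(heavy upstream rainfall | flood warning, dam release) ≈ 0.183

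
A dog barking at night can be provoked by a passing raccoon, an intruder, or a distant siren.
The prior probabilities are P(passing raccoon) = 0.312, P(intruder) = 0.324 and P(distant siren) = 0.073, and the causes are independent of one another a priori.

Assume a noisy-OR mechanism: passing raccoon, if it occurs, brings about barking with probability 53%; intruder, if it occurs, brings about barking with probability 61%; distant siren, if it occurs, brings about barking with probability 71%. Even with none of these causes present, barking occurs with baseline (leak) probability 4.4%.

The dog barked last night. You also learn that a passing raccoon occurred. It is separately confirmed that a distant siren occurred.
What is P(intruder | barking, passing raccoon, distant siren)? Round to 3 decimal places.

P(intruder | barking, passing raccoon, distant siren) ≈ 0.343

Under noisy-OR, P(barking | causes) = 1 − (1−0.044)·∏(1−qᵢ) over the active causes.
Weight on intruder=true, given the evidence: 0.949182×0.324 = 0.307535
Denominator P(barking | passing raccoon, distant siren): 0.869697×0.676 + 0.949182×0.324 = 0.895450
Posterior = 0.307535 / 0.895450 ≈ 0.343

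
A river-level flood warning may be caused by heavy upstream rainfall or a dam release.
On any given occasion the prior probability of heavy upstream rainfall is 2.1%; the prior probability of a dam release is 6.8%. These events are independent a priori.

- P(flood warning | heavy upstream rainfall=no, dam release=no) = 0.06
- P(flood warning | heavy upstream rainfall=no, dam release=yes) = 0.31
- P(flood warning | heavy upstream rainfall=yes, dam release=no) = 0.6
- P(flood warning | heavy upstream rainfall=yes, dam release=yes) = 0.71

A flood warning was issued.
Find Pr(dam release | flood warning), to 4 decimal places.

Pr(dam release | flood warning) ≈ 0.2456

For the numerator, keep only dam release=true terms: 0.020637 + 0.001014 = 0.021651
The normalizing constant is 0.06×0.979×0.932 + 0.31×0.979×0.068 + 0.6×0.021×0.932 + 0.71×0.021×0.068 = 0.088140
Posterior = 0.021651 / 0.088140 ≈ 0.2456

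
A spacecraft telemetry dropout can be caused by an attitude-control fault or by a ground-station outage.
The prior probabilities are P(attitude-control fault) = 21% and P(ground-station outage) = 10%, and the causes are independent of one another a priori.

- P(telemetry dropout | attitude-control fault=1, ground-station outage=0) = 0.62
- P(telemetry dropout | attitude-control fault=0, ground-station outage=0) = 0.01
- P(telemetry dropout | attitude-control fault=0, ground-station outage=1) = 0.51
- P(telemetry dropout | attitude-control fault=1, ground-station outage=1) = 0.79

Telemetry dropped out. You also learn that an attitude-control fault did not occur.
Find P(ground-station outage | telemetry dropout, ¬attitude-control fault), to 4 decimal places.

Numerator (weight on configurations with ground-station outage): 0.51·0.1 = 0.051000
Denominator P(telemetry dropout | ¬attitude-control fault): 0.01·0.9 + 0.51·0.1 = 0.060000
Posterior = 0.051000 / 0.060000 ≈ 0.8500

P(ground-station outage | telemetry dropout, ¬attitude-control fault) ≈ 0.8500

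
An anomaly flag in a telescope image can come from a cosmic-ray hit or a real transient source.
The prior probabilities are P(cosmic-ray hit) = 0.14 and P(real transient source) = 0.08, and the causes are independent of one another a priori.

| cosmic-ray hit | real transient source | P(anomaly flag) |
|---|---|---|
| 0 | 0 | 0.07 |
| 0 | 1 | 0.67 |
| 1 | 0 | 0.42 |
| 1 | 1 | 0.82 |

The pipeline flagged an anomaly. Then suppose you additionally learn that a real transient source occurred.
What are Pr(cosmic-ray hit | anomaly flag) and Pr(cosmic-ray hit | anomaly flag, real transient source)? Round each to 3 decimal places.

Pr(cosmic-ray hit | anomaly flag) ≈ 0.384; Pr(cosmic-ray hit | anomaly flag, real transient source) ≈ 0.166

Enumerate the 4 (cosmic-ray hit, real transient source) configurations and weight by the priors:
  P(anomaly flag) = 0.07×0.86×0.92 + 0.67×0.86×0.08 + 0.42×0.14×0.92 + 0.82×0.14×0.08
        = 0.055384 + 0.046096 + 0.054096 + 0.009184 = 0.164760
Configurations with cosmic-ray hit contribute 0.063280, so
  P(cosmic-ray hit | anomaly flag) = 0.063280 / 0.164760 ≈ 0.384

Now condition on the additional information:
By total probability over both values of cosmic-ray hit:
  P(anomaly flag | real transient source) = 0.67*0.86 + 0.82*0.14
        = 0.576200 + 0.114800 = 0.691000
The terms with cosmic-ray hit present sum to 0.114800, so
  P(cosmic-ray hit | anomaly flag, real transient source) = 0.114800 / 0.691000 ≈ 0.166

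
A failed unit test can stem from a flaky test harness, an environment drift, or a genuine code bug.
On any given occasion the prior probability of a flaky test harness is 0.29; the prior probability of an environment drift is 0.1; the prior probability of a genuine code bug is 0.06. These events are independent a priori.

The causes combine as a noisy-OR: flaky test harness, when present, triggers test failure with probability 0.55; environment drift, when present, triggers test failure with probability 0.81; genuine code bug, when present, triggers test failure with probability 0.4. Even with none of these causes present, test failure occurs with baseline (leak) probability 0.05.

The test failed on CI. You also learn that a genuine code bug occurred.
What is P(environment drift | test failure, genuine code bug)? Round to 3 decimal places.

P(environment drift | test failure, genuine code bug) ≈ 0.162

Under noisy-OR, P(test failure | causes) = 1 − (1−0.05)·∏(1−qᵢ) over the active causes.
For the numerator, keep only environment drift=true terms: 0.063311 + 0.027587 = 0.090898
Normalizer over all consistent configurations: 0.43×0.71×0.9 + 0.8917×0.71×0.1 + 0.7435×0.29×0.9 + 0.951265×0.29×0.1 = 0.559722
P(environment drift | test failure, genuine code bug) = 0.090898/0.559722 ≈ 0.162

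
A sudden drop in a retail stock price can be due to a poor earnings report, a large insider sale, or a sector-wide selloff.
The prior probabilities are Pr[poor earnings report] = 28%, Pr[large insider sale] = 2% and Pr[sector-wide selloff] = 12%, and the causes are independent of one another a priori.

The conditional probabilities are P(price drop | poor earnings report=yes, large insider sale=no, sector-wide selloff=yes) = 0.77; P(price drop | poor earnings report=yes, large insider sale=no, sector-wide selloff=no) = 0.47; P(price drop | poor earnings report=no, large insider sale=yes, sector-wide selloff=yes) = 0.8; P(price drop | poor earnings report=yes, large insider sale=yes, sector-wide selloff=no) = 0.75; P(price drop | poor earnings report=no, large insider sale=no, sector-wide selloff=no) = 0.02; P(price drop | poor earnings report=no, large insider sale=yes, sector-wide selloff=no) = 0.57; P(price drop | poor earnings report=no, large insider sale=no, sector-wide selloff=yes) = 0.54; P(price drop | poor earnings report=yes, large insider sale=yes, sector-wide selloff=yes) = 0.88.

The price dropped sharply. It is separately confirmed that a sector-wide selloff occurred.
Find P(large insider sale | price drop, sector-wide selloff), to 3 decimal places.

P(large insider sale | price drop, sector-wide selloff) ≈ 0.027

For the numerator, keep only large insider sale=true terms: 0.011520 + 0.004928 = 0.016448
Normalizer over all consistent configurations: 0.54*0.72*0.98 + 0.8*0.72*0.02 + 0.77*0.28*0.98 + 0.88*0.28*0.02 = 0.608760
P(large insider sale | price drop, sector-wide selloff) = 0.016448/0.608760 ≈ 0.027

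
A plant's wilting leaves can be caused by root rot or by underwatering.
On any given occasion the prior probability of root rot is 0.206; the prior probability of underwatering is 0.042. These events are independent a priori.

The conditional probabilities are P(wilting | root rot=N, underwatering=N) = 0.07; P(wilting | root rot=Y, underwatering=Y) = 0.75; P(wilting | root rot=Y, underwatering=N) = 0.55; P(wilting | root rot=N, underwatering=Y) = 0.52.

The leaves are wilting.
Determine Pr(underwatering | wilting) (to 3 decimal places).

By total probability over the 4 (root rot, underwatering) configurations:
  P(wilting) = 0.07×0.794×0.958 + 0.52×0.794×0.042 + 0.55×0.206×0.958 + 0.75×0.206×0.042
        = 0.053246 + 0.017341 + 0.108541 + 0.006489 = 0.185617
Configurations with underwatering contribute 0.023830, so
  P(underwatering | wilting) = 0.023830 / 0.185617 ≈ 0.128

Pr(underwatering | wilting) ≈ 0.128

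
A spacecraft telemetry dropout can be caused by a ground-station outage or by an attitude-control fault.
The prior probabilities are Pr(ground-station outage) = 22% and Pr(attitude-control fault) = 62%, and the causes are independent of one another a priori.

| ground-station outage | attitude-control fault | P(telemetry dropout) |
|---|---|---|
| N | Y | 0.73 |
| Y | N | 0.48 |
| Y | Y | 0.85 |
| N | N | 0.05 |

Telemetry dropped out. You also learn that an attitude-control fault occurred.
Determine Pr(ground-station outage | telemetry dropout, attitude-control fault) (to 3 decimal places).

P(telemetry dropout | attitude-control fault) = 0.73*0.78 + 0.85*0.22 = 0.569400 + 0.187000 = 0.756400
Restricting to configurations with ground-station outage present: 0.85*0.22 = 0.187000.
P(ground-station outage | telemetry dropout, attitude-control fault) = 0.187000 / 0.756400 ≈ 0.247

Pr(ground-station outage | telemetry dropout, attitude-control fault) ≈ 0.247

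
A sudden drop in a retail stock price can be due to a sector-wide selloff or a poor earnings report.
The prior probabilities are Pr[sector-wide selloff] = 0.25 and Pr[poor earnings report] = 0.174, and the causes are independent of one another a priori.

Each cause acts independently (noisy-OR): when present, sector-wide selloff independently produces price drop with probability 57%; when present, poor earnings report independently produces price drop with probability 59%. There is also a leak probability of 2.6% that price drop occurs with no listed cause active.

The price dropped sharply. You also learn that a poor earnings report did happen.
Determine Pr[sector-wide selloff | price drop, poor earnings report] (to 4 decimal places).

Under noisy-OR, P(price drop | causes) = 1 − (1−0.026)·∏(1−qᵢ) over the active causes.
Sum P(price drop|·) weighted by the priors over both values of sector-wide selloff:
  P(price drop | poor earnings report) = 0.60066×0.75 + 0.828284×0.25
        = 0.450495 + 0.207071 = 0.657566
Configurations with sector-wide selloff contribute 0.207071, so
  P(sector-wide selloff | price drop, poor earnings report) = 0.207071 / 0.657566 ≈ 0.3149

Pr[sector-wide selloff | price drop, poor earnings report] ≈ 0.3149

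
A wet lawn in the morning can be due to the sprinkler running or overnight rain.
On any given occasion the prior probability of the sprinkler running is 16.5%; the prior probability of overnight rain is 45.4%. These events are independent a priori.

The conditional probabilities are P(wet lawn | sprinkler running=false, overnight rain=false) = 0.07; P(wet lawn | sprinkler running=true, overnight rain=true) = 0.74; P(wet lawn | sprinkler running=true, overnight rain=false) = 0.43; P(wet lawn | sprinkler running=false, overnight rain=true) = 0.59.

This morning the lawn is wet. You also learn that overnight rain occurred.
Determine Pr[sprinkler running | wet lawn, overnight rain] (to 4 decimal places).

Sum P(wet lawn|·) weighted by the priors over both values of sprinkler running:
  P(wet lawn | overnight rain) = 0.59×0.835 + 0.74×0.165
        = 0.492650 + 0.122100 = 0.614750
Configurations with sprinkler running contribute 0.122100, so
  P(sprinkler running | wet lawn, overnight rain) = 0.122100 / 0.614750 ≈ 0.1986

Pr[sprinkler running | wet lawn, overnight rain] ≈ 0.1986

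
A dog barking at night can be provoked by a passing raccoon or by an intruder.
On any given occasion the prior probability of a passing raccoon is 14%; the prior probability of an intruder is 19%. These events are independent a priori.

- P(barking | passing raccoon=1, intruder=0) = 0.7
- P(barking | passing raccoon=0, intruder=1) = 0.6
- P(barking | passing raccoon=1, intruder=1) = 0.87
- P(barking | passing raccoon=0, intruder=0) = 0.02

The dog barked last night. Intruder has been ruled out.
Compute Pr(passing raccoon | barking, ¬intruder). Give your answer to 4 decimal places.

Pr(passing raccoon | barking, ¬intruder) ≈ 0.8507

Weight on passing raccoon=true, given the evidence: 0.7·0.14 = 0.098000
Denominator P(barking | ¬intruder): 0.02·0.86 + 0.7·0.14 = 0.115200
Posterior = 0.098000 / 0.115200 ≈ 0.8507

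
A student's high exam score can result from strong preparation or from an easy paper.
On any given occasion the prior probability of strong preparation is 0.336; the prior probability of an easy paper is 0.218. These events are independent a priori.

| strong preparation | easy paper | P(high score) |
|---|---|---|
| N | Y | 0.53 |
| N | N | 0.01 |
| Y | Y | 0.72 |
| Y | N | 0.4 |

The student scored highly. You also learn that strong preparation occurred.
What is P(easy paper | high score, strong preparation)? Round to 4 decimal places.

P(high score | strong preparation) = 0.4·0.782 + 0.72·0.218 = 0.312800 + 0.156960 = 0.469760
The easy paper-present share is 0.72·0.218 = 0.156960.
P(easy paper | high score, strong preparation) = 0.156960 / 0.469760 ≈ 0.3341

P(easy paper | high score, strong preparation) ≈ 0.3341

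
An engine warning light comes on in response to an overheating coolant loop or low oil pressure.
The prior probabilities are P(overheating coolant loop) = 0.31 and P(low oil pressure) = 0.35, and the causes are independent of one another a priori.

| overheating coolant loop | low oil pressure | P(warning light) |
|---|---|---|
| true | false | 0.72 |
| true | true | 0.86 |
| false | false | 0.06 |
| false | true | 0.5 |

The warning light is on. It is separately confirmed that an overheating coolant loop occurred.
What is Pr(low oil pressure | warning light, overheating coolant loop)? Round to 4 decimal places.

Pr(low oil pressure | warning light, overheating coolant loop) ≈ 0.3914

P(warning light | overheating coolant loop) = 0.72×0.65 + 0.86×0.35 = 0.468000 + 0.301000 = 0.769000
Of this, 0.301000 comes from 0.86×0.35 (the low oil pressure=true cases).
P(low oil pressure | warning light, overheating coolant loop) = 0.301000 / 0.769000 ≈ 0.3914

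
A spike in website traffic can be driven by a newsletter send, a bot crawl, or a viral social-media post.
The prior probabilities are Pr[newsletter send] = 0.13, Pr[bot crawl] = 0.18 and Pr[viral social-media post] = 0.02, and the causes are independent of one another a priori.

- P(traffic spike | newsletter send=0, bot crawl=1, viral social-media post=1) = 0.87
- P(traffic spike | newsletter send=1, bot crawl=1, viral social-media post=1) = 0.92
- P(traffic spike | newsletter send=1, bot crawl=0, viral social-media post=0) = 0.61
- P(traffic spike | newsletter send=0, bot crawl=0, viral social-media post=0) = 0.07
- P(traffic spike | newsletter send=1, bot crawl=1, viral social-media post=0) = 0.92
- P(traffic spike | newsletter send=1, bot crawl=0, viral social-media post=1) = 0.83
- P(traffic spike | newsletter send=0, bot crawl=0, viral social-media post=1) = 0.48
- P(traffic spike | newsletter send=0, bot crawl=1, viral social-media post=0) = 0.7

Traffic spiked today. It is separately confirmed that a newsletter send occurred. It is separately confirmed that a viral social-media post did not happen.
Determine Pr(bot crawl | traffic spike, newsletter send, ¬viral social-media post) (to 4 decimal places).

Pr(bot crawl | traffic spike, newsletter send, ¬viral social-media post) ≈ 0.2487

Enumerate both values of bot crawl and weight by the priors:
  P(traffic spike | newsletter send, ¬viral social-media post) = 0.61·0.82 + 0.92·0.18
        = 0.500200 + 0.165600 = 0.665800
Keeping only the bot crawl-present terms gives 0.165600, so
  P(bot crawl | traffic spike, newsletter send, ¬viral social-media post) = 0.165600 / 0.665800 ≈ 0.2487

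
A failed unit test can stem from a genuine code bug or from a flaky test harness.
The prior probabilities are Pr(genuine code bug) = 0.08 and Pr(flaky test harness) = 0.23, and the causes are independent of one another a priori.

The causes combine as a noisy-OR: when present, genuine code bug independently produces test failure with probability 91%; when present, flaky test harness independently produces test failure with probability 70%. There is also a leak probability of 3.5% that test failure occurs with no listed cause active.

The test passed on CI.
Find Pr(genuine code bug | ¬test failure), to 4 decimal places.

Under noisy-OR, P(test failure | causes) = 1 − (1−0.035)·∏(1−qᵢ) over the active causes.
Sum P(¬test failure|·) weighted by the priors over the 4 (genuine code bug, flaky test harness) configurations:
  P(¬test failure) = 0.965·0.92·0.77 + 0.2895·0.92·0.23 + 0.08685·0.08·0.77 + 0.026055·0.08·0.23
        = 0.683606 + 0.061258 + 0.005350 + 0.000479 = 0.750693
The terms with genuine code bug present sum to 0.005829, so
  P(genuine code bug | ¬test failure) = 0.005829 / 0.750693 ≈ 0.0078

Pr(genuine code bug | ¬test failure) ≈ 0.0078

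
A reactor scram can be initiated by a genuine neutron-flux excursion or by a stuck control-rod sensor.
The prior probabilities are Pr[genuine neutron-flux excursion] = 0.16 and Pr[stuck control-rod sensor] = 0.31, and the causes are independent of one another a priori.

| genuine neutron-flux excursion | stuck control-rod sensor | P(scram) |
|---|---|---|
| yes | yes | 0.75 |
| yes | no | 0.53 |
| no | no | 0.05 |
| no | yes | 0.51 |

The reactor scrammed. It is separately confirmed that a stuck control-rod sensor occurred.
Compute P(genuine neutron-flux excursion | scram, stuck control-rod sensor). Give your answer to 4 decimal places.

P(genuine neutron-flux excursion | scram, stuck control-rod sensor) ≈ 0.2188

P(scram | stuck control-rod sensor) = 0.51·0.84 + 0.75·0.16 = 0.428400 + 0.120000 = 0.548400
The genuine neutron-flux excursion-present share is 0.75·0.16 = 0.120000.
So P(genuine neutron-flux excursion | scram, stuck control-rod sensor) = 0.120000/0.548400 ≈ 0.2188.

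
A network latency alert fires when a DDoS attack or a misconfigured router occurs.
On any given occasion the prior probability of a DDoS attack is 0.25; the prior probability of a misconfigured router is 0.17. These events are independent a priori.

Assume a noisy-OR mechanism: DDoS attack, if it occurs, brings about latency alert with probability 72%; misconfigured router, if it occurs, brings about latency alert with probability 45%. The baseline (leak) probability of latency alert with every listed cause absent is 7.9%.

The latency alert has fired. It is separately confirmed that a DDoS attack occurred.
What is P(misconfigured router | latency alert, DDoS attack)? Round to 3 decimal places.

P(misconfigured router | latency alert, DDoS attack) ≈ 0.191

Under noisy-OR, P(latency alert | causes) = 1 − (1−0.079)·∏(1−qᵢ) over the active causes.
By total probability over both values of misconfigured router:
  P(latency alert | DDoS attack) = 0.74212×0.83 + 0.858166×0.17
        = 0.615960 + 0.145888 = 0.761848
The terms with misconfigured router present sum to 0.145888, so
  P(misconfigured router | latency alert, DDoS attack) = 0.145888 / 0.761848 ≈ 0.191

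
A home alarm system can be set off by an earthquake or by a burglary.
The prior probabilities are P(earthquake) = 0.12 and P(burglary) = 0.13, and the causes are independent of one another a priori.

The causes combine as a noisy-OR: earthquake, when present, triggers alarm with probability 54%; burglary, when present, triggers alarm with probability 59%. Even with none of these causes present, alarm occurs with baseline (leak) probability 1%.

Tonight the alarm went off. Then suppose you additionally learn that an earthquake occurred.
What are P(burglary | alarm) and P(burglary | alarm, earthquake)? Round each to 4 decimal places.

P(burglary | alarm) ≈ 0.5556; P(burglary | alarm, earthquake) ≈ 0.1824

Under noisy-OR, P(alarm | causes) = 1 − (1−0.01)·∏(1−qᵢ) over the active causes.
For the numerator, keep only burglary=true terms: 0.067965 + 0.012687 = 0.080652
The normalizing constant is 0.01*0.88*0.87 + 0.5941*0.88*0.13 + 0.5446*0.12*0.87 + 0.813286*0.12*0.13 = 0.145164
Posterior = 0.080652 / 0.145164 ≈ 0.5556

Now condition on the additional information:
Weight on burglary=true, given the evidence: 0.813286·0.13 = 0.105727
Normalizer over all consistent configurations: 0.5446·0.87 + 0.813286·0.13 = 0.579529
P(burglary | alarm, earthquake) = 0.105727/0.579529 ≈ 0.1824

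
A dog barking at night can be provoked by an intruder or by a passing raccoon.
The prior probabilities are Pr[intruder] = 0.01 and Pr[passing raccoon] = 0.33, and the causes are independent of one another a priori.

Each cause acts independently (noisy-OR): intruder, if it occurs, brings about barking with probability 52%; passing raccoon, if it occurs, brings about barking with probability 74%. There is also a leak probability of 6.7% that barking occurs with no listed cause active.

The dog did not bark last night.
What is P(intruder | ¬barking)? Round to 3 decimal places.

P(intruder | ¬barking) ≈ 0.005

Under noisy-OR, P(barking | causes) = 1 − (1−0.067)·∏(1−qᵢ) over the active causes.
Sum P(¬barking|·) weighted by the priors over the 4 (intruder, passing raccoon) configurations:
  P(¬barking) = 0.933×0.99×0.67 + 0.24258×0.99×0.33 + 0.44784×0.01×0.67 + 0.116438×0.01×0.33
        = 0.618859 + 0.079251 + 0.003001 + 0.000384 = 0.701495
Configurations with intruder contribute 0.003385, so
  P(intruder | ¬barking) = 0.003385 / 0.701495 ≈ 0.005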